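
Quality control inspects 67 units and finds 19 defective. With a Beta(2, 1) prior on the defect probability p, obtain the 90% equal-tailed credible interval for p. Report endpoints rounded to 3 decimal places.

[0.214, 0.393]

Posterior: Beta(2+19, 1+48) = Beta(21, 49).
Equal-tailed 90% interval: the 0.05 and 0.95 quantiles of Beta(21, 49).
Posterior mean ≈ 0.300, SD ≈ 0.054; a Normal approximation gives roughly [0.211, 0.389].
Exact: F⁻¹(0.05) = 0.214; F⁻¹(0.95) = 0.393.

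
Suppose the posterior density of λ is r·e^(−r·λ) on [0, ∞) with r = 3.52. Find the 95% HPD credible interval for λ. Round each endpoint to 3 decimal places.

[0.000, 0.851]

The exponential density is strictly decreasing on [0, ∞), so the HPD interval is anchored at 0: [0, q] with P(λ ≤ q) = 0.95.
q = −ln(1 − 0.95) / 3.52 = 2.9957 / 3.52 = 0.851.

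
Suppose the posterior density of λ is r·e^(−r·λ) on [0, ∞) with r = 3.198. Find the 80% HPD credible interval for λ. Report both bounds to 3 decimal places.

The exponential density is strictly decreasing on [0, ∞), so the HPD interval is anchored at 0: [0, q] with P(λ ≤ q) = 0.80.
q = −ln(1 − 0.80) / 3.198 = 1.6094 / 3.198 = 0.503.

[0.000, 0.503]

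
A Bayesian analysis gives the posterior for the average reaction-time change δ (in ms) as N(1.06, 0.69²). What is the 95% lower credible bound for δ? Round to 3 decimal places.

Need L with P(δ ≥ L) = 0.95: L = 1.06 − z_{0.05}·0.69.
z = 1.645; L = 1.06 − 1.645 × 0.69 = -0.075.

-0.075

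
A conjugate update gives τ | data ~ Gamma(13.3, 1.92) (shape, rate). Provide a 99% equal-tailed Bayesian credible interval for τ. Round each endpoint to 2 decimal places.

[3.01, 12.79]

Posterior: Gamma(shape 13.3, rate 1.92).
Equal-tailed 99% interval: Gamma(13.3, 1.92) quantiles at 0.005 and 0.995.
Posterior mean ≈ 6.93, SD ≈ 1.90; a Normal approximation gives roughly [2.03, 11.82].
Exact: lower = 3.01; upper = 12.79.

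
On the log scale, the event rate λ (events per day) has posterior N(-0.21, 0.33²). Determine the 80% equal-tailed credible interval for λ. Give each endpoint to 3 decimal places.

[0.531, 1.237]

On the log scale the 80% interval is -0.21 ± 1.282 × 0.33 = [-0.6329, 0.2129].
Exponentiate: [e^-0.6329, e^0.2129] = [0.531, 1.237].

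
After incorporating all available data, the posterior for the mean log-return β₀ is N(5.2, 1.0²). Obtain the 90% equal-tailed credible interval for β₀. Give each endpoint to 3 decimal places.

The posterior is symmetric, so the 90% equal-tailed interval is β₀ = 5.2 ± z·1.0 with z = 1.645.
Half-width: 1.645 × 1.0 = 1.645.
5.2 − 1.645 = 3.555; 5.2 + 1.645 = 6.845.

[3.555, 6.845]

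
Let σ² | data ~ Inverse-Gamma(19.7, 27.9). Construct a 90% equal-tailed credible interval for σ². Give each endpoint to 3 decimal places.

Inverse-Gamma(19.7, 27.9) quantiles: F⁻¹(0.05) and F⁻¹(0.95).
Equivalently, 1/σ² ~ Gamma(19.7, rate = 27.9); invert its 0.95 and 0.05 quantiles.
Posterior mean ≈ 1.492, SD ≈ 0.355; a Normal approximation gives roughly [0.909, 2.075].
Exact: lower = 1.014; upper = 2.144.

[1.014, 2.144]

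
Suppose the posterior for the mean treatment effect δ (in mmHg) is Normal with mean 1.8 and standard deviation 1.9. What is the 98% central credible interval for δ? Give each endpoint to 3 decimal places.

The posterior is symmetric, so the 98% equal-tailed interval is δ = 1.8 ± z·1.9 with z = 2.326.
Half-width: 2.326 × 1.9 = 4.420.
1.8 − 4.420 = -2.620; 1.8 + 4.420 = 6.220.

[-2.620, 6.220]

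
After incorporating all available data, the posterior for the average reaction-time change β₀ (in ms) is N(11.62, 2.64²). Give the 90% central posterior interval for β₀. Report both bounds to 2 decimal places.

The posterior is symmetric, so the 90% equal-tailed interval is β₀ = 11.62 ± z·2.64 with z = 1.645.
Half-width: 1.645 × 2.64 = 4.34.
11.62 − 4.34 = 7.28; 11.62 + 4.34 = 15.96.

[7.28, 15.96]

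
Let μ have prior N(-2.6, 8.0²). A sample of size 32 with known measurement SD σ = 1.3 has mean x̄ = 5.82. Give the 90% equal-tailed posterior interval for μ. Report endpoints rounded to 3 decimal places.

[5.435, 6.191]

Posterior precision = 1/8.0² + 32/1.3² = 0.0156 + 18.9349 = 18.9505, so posterior SD = 0.2297.
Posterior mean = (-2.6/8.0² + 32·5.82/1.3²) / 18.9505 = 5.8131.
Interval: 5.8131 ± 1.645 × 0.2297 → [5.435, 6.191].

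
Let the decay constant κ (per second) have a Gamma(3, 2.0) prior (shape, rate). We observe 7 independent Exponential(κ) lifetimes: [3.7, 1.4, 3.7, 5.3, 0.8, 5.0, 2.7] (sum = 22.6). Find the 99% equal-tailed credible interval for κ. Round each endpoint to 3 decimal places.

[0.151, 0.813]

Posterior: Gamma(3+7, 2.0+22.6) = Gamma(10, 24.6) (shape, rate).
Equal-tailed 99% interval: Gamma(10, 24.6) quantiles at 0.005 and 0.995.
Posterior mean ≈ 0.407, SD ≈ 0.129; a Normal approximation gives roughly [0.075, 0.738].
Exact: lower = 0.151; upper = 0.813.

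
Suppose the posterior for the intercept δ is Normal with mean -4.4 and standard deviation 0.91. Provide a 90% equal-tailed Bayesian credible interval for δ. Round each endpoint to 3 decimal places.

[-5.897, -2.903]

The posterior is symmetric, so the 90% equal-tailed interval is δ = -4.4 ± z·0.91 with z = 1.645.
Half-width: 1.645 × 0.91 = 1.497.
-4.4 − 1.497 = -5.897; -4.4 + 1.497 = -2.903.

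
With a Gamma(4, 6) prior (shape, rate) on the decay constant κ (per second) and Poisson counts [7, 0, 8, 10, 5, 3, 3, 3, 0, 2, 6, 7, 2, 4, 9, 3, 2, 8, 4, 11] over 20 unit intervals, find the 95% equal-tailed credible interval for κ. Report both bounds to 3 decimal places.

[3.164, 4.678]

Posterior: Gamma(4+97, 6+20) = Gamma(101, 26) (shape, rate).
Equal-tailed 95% interval: Gamma(101, 26) quantiles at 0.025 and 0.975.
Posterior mean ≈ 3.885, SD ≈ 0.387; a Normal approximation gives roughly [3.127, 4.642].
Exact: lower = 3.164; upper = 4.678.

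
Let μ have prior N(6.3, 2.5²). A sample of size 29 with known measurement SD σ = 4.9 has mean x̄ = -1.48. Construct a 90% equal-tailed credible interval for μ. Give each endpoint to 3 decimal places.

Posterior precision = 1/2.5² + 29/4.9² = 0.1600 + 1.2078 = 1.3678, so posterior SD = 0.8550.
Posterior mean = (6.3/2.5² + 29·-1.48/4.9²) / 1.3678 = -0.5699.
Interval: -0.5699 ± 1.645 × 0.8550 → [-1.976, 0.836].

[-1.976, 0.836]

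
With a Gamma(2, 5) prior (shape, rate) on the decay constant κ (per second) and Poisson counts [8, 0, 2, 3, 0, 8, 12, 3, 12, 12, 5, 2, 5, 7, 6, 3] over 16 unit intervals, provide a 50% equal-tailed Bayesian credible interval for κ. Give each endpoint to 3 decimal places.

[3.973, 4.581]

Posterior: Gamma(2+88, 5+16) = Gamma(90, 21) (shape, rate).
Equal-tailed 50% interval: Gamma(90, 21) quantiles at 0.25 and 0.75.
Posterior mean ≈ 4.286, SD ≈ 0.452; a Normal approximation gives roughly [3.981, 4.590].
Exact: lower = 3.973; upper = 4.581.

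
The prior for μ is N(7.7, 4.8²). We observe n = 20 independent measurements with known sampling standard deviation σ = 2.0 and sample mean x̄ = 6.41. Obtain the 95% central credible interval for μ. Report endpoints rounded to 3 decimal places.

[5.548, 7.294]

Posterior precision = 1/4.8² + 20/2.0² = 0.0434 + 5.0000 = 5.0434, so posterior SD = 0.4453.
Posterior mean = (7.7/4.8² + 20·6.41/2.0²) / 5.0434 = 6.4211.
Interval: 6.4211 ± 1.960 × 0.4453 → [5.548, 7.294].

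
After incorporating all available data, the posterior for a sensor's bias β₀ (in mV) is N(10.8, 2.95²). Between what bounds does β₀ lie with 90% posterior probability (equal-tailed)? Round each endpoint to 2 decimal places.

[5.95, 15.65]

The posterior is symmetric, so the 90% equal-tailed interval is β₀ = 10.8 ± z·2.95 with z = 1.645.
Half-width: 1.645 × 2.95 = 4.85.
10.8 − 4.85 = 5.95; 10.8 + 4.85 = 15.65.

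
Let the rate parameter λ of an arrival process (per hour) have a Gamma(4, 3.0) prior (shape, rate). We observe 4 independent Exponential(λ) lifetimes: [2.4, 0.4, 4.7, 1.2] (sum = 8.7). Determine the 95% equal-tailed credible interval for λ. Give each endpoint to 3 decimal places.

[0.295, 1.233]

Posterior: Gamma(4+4, 3.0+8.7) = Gamma(8, 11.7) (shape, rate).
Equal-tailed 95% interval: Gamma(8, 11.7) quantiles at 0.025 and 0.975.
Posterior mean ≈ 0.684, SD ≈ 0.242; a Normal approximation gives roughly [0.210, 1.158].
Exact: lower = 0.295; upper = 1.233.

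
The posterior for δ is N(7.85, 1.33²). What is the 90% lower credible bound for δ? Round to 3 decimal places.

Need L with P(δ ≥ L) = 0.90: L = 7.85 − z_{0.1}·1.33.
z = 1.282; L = 7.85 − 1.282 × 1.33 = 6.146.

6.146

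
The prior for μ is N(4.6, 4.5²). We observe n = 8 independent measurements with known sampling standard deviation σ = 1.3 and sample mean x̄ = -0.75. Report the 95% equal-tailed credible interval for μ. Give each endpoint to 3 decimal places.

[-1.591, 0.201]

Posterior precision = 1/4.5² + 8/1.3² = 0.0494 + 4.7337 = 4.7831, so posterior SD = 0.4572.
Posterior mean = (4.6/4.5² + 8·-0.75/1.3²) / 4.7831 = -0.6948.
Interval: -0.6948 ± 1.960 × 0.4572 → [-1.591, 0.201].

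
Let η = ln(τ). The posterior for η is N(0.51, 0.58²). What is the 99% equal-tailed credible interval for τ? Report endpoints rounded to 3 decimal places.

On the log scale the 99% interval is 0.51 ± 2.576 × 0.58 = [-0.9840, 2.0040].
Exponentiate: [e^-0.9840, e^2.0040] = [0.374, 7.419].

[0.374, 7.419]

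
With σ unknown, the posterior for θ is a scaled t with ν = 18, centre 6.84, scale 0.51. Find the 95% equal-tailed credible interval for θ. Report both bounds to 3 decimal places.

The t_18 distribution is symmetric; the 95% interval is 6.84 ± t·0.51 with t_{0.975,18} = 2.101.
Half-width: 2.101 × 0.51 = 1.071.
6.84 − 1.071 = 5.769; 6.84 + 1.071 = 7.911.

[5.769, 7.911]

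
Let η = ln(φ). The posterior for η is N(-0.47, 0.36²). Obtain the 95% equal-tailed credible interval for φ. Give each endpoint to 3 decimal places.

[0.309, 1.266]

On the log scale the 95% interval is -0.47 ± 1.960 × 0.36 = [-1.1756, 0.2356].
Exponentiate: [e^-1.1756, e^0.2356] = [0.309, 1.266].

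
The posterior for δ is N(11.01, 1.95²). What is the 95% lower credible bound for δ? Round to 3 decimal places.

Need L with P(δ ≥ L) = 0.95: L = 11.01 − z_{0.05}·1.95.
z = 1.645; L = 11.01 − 1.645 × 1.95 = 7.803.

7.803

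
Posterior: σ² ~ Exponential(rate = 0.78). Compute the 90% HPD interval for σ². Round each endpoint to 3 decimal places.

The exponential density is strictly decreasing on [0, ∞), so the HPD interval is anchored at 0: [0, q] with P(σ² ≤ q) = 0.90.
q = −ln(1 − 0.90) / 0.78 = 2.3026 / 0.78 = 2.952.

[0.000, 2.952]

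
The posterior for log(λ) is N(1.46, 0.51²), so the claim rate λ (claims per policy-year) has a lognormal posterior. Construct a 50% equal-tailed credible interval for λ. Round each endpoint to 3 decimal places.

[3.053, 6.074]

On the log scale the 50% interval is 1.46 ± 0.674 × 0.51 = [1.1160, 1.8040].
Exponentiate: [e^1.1160, e^1.8040] = [3.053, 6.074].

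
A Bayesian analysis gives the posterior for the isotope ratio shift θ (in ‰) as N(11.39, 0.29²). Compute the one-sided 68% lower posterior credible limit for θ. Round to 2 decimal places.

11.25

Need L with P(θ ≥ L) = 0.68: L = 11.39 − z_{0.32}·0.29.
z = 0.468; L = 11.39 − 0.468 × 0.29 = 11.25.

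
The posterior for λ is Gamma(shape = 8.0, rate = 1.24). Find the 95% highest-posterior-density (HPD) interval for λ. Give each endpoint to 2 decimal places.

The posterior is unimodal and skewed, so the HPD interval has equal density at both endpoints and is the shortest 95% interval.
Solving f(2.40) = f(10.99) with F(10.99) − F(2.40) = 0.95 gives [2.40, 10.99].
For comparison, the equal-tailed interval is [2.79, 11.63]; the HPD is narrower and shifted toward the mode.

[2.40, 10.99]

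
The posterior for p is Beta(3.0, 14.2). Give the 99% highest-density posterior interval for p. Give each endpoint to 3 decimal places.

The posterior is unimodal and skewed, so the HPD interval has equal density at both endpoints and is the shortest 99% interval.
Solving f(0.011) = f(0.430) with F(0.430) − F(0.011) = 0.99 gives [0.011, 0.430].
For comparison, the equal-tailed interval is [0.022, 0.458]; the HPD is narrower and shifted toward the mode.

[0.011, 0.430]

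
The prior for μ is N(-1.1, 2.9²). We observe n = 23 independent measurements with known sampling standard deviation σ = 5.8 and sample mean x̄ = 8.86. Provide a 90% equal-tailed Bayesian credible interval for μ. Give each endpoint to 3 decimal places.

Posterior precision = 1/2.9² + 23/5.8² = 0.1189 + 0.6837 = 0.8026, so posterior SD = 1.1162.
Posterior mean = (-1.1/2.9² + 23·8.86/5.8²) / 0.8026 = 7.3844.
Interval: 7.3844 ± 1.645 × 1.1162 → [5.548, 9.220].

[5.548, 9.220]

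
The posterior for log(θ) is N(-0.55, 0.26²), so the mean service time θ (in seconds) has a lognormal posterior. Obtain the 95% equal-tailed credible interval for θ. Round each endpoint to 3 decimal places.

On the log scale the 95% interval is -0.55 ± 1.960 × 0.26 = [-1.0596, -0.0404].
Exponentiate: [e^-1.0596, e^-0.0404] = [0.347, 0.960].

[0.347, 0.960]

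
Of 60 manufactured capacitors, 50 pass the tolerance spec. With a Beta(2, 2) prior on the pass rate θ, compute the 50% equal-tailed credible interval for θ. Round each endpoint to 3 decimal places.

Posterior: Beta(2+50, 2+10) = Beta(52, 12).
Equal-tailed 50% interval: the 0.25 and 0.75 quantiles of Beta(52, 12).
Posterior mean ≈ 0.812, SD ≈ 0.048; a Normal approximation gives roughly [0.780, 0.845].
Exact: F⁻¹(0.25) = 0.782; F⁻¹(0.75) = 0.847.

[0.782, 0.847]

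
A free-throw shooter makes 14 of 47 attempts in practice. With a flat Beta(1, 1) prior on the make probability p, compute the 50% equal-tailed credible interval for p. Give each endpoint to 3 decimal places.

[0.260, 0.349]

Posterior: Beta(1+14, 1+33) = Beta(15, 34).
Equal-tailed 50% interval: the 0.25 and 0.75 quantiles of Beta(15, 34).
Posterior mean ≈ 0.306, SD ≈ 0.065; a Normal approximation gives roughly [0.262, 0.350].
Exact: F⁻¹(0.25) = 0.260; F⁻¹(0.75) = 0.349.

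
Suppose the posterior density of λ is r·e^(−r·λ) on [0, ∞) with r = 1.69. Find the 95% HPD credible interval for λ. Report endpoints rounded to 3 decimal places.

[0.000, 1.773]

The exponential density is strictly decreasing on [0, ∞), so the HPD interval is anchored at 0: [0, q] with P(λ ≤ q) = 0.95.
q = −ln(1 − 0.95) / 1.69 = 2.9957 / 1.69 = 1.773.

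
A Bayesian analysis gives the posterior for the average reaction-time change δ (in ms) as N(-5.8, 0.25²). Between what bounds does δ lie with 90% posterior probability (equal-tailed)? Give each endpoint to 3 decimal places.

The posterior is symmetric, so the 90% equal-tailed interval is δ = -5.8 ± z·0.25 with z = 1.645.
Half-width: 1.645 × 0.25 = 0.411.
-5.8 − 0.411 = -6.211; -5.8 + 0.411 = -5.389.

[-6.211, -5.389]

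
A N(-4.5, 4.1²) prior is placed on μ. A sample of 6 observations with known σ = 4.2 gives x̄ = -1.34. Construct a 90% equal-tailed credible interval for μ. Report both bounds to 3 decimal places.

Posterior precision = 1/4.1² + 6/4.2² = 0.0595 + 0.3401 = 0.3996, so posterior SD = 1.5819.
Posterior mean = (-4.5/4.1² + 6·-1.34/4.2²) / 0.3996 = -1.8104.
Interval: -1.8104 ± 1.645 × 1.5819 → [-4.412, 0.792].

[-4.412, 0.792]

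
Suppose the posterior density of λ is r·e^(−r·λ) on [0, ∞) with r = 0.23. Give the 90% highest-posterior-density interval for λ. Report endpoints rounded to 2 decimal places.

[0.00, 10.01]

The exponential density is strictly decreasing on [0, ∞), so the HPD interval is anchored at 0: [0, q] with P(λ ≤ q) = 0.90.
q = −ln(1 − 0.90) / 0.23 = 2.3026 / 0.23 = 10.01.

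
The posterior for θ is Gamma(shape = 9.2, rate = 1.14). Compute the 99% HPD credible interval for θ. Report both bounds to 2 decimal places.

The posterior is unimodal and skewed, so the HPD interval has equal density at both endpoints and is the shortest 99% interval.
Solving f(2.47) = f(15.84) with F(15.84) − F(2.47) = 0.99 gives [2.47, 15.84].
For comparison, the equal-tailed interval is [2.85, 16.55]; the HPD is narrower and shifted toward the mode.

[2.47, 15.84]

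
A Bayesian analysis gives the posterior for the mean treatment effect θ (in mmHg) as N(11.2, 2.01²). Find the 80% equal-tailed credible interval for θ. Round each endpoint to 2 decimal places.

The posterior is symmetric, so the 80% equal-tailed interval is θ = 11.2 ± z·2.01 with z = 1.282.
Half-width: 1.282 × 2.01 = 2.58.
11.2 − 2.58 = 8.62; 11.2 + 2.58 = 13.78.

[8.62, 13.78]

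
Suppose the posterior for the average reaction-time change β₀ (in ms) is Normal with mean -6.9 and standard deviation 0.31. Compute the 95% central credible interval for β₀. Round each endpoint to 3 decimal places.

The posterior is symmetric, so the 95% equal-tailed interval is β₀ = -6.9 ± z·0.31 with z = 1.960.
Half-width: 1.960 × 0.31 = 0.608.
-6.9 − 0.608 = -7.508; -6.9 + 0.608 = -6.292.

[-7.508, -6.292]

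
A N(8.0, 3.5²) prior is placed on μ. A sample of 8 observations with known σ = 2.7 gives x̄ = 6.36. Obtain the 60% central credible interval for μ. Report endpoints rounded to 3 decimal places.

Posterior precision = 1/3.5² + 8/2.7² = 0.0816 + 1.0974 = 1.1790, so posterior SD = 0.9210.
Posterior mean = (8.0/3.5² + 8·6.36/2.7²) / 1.1790 = 6.4735.
Interval: 6.4735 ± 0.842 × 0.9210 → [5.698, 7.249].

[5.698, 7.249]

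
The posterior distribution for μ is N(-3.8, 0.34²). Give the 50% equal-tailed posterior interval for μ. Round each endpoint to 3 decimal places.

[-4.029, -3.571]

The posterior is symmetric, so the 50% equal-tailed interval is μ = -3.8 ± z·0.34 with z = 0.674.
Half-width: 0.674 × 0.34 = 0.229.
-3.8 − 0.229 = -4.029; -3.8 + 0.229 = -3.571.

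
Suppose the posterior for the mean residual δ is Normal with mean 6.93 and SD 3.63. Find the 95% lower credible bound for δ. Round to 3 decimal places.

Need L with P(δ ≥ L) = 0.95: L = 6.93 − z_{0.05}·3.63.
z = 1.645; L = 6.93 − 1.645 × 3.63 = 0.959.

0.959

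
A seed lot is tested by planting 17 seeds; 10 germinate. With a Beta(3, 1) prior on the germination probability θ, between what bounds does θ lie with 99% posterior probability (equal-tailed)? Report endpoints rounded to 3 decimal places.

[0.343, 0.854]

Posterior: Beta(3+10, 1+7) = Beta(13, 8).
Equal-tailed 99% interval: the 0.005 and 0.995 quantiles of Beta(13, 8).
Posterior mean ≈ 0.619, SD ≈ 0.104; a Normal approximation gives roughly [0.352, 0.886].
Exact: F⁻¹(0.005) = 0.343; F⁻¹(0.995) = 0.854.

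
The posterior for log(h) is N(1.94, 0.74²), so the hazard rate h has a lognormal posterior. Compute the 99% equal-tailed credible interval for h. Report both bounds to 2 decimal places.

[1.03, 46.81]

On the log scale the 99% interval is 1.94 ± 2.576 × 0.74 = [0.0339, 3.8461].
Exponentiate: [e^0.0339, e^3.8461] = [1.03, 46.81].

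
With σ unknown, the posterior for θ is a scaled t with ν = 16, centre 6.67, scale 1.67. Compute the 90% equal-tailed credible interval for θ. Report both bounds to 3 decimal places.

[3.754, 9.586]

The t_16 distribution is symmetric; the 90% interval is 6.67 ± t·1.67 with t_{0.95,16} = 1.746.
Half-width: 1.746 × 1.67 = 2.916.
6.67 − 2.916 = 3.754; 6.67 + 2.916 = 9.586.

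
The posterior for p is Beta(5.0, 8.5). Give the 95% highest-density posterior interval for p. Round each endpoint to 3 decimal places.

The posterior is unimodal and skewed, so the HPD interval has equal density at both endpoints and is the shortest 95% interval.
Solving f(0.133) = f(0.618) with F(0.618) − F(0.133) = 0.95 gives [0.133, 0.618].
For comparison, the equal-tailed interval is [0.145, 0.632]; the HPD is narrower and shifted toward the mode.

[0.133, 0.618]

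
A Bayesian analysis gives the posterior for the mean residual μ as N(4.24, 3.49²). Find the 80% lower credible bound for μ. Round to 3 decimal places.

Need L with P(μ ≥ L) = 0.80: L = 4.24 − z_{0.2}·3.49.
z = 0.842; L = 4.24 − 0.842 × 3.49 = 1.303.

1.303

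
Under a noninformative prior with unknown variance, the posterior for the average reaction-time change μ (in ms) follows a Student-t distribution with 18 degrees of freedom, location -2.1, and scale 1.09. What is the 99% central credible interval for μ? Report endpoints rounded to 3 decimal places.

The t_18 distribution is symmetric; the 99% interval is -2.1 ± t·1.09 with t_{0.995,18} = 2.878.
Half-width: 2.878 × 1.09 = 3.138.
-2.1 − 3.138 = -5.238; -2.1 + 3.138 = 1.038.

[-5.238, 1.038]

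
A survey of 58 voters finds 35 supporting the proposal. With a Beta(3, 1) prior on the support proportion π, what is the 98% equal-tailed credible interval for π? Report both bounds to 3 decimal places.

[0.466, 0.749]

Posterior: Beta(3+35, 1+23) = Beta(38, 24).
Equal-tailed 98% interval: the 0.01 and 0.99 quantiles of Beta(38, 24).
Posterior mean ≈ 0.613, SD ≈ 0.061; a Normal approximation gives roughly [0.470, 0.756].
Exact: F⁻¹(0.01) = 0.466; F⁻¹(0.99) = 0.749.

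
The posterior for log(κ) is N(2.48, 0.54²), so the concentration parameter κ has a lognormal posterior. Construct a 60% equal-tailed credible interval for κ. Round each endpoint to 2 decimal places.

On the log scale the 60% interval is 2.48 ± 0.842 × 0.54 = [2.0255, 2.9345].
Exponentiate: [e^2.0255, e^2.9345] = [7.58, 18.81].

[7.58, 18.81]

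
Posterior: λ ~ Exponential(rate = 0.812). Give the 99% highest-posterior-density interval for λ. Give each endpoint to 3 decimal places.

The exponential density is strictly decreasing on [0, ∞), so the HPD interval is anchored at 0: [0, q] with P(λ ≤ q) = 0.99.
q = −ln(1 − 0.99) / 0.812 = 4.6052 / 0.812 = 5.671.

[0.000, 5.671]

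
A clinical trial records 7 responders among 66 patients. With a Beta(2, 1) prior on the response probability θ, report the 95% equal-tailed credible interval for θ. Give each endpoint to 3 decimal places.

[0.062, 0.219]

Posterior: Beta(2+7, 1+59) = Beta(9, 60).
Equal-tailed 95% interval: the 0.025 and 0.975 quantiles of Beta(9, 60).
Posterior mean ≈ 0.130, SD ≈ 0.040; a Normal approximation gives roughly [0.052, 0.209].
Exact: F⁻¹(0.025) = 0.062; F⁻¹(0.975) = 0.219.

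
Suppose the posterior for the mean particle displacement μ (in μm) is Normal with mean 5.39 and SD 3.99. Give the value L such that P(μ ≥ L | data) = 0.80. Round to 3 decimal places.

2.032

Need L with P(μ ≥ L) = 0.80: L = 5.39 − z_{0.2}·3.99.
z = 0.842; L = 5.39 − 0.842 × 3.99 = 2.032.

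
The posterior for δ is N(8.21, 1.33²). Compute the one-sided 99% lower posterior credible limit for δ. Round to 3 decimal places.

5.116

Need L with P(δ ≥ L) = 0.99: L = 8.21 − z_{0.01}·1.33.
z = 2.326; L = 8.21 − 2.326 × 1.33 = 5.116.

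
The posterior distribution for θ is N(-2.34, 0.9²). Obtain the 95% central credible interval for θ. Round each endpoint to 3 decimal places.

[-4.104, -0.576]

The posterior is symmetric, so the 95% equal-tailed interval is θ = -2.34 ± z·0.9 with z = 1.960.
Half-width: 1.960 × 0.9 = 1.764.
-2.34 − 1.764 = -4.104; -2.34 + 1.764 = -0.576.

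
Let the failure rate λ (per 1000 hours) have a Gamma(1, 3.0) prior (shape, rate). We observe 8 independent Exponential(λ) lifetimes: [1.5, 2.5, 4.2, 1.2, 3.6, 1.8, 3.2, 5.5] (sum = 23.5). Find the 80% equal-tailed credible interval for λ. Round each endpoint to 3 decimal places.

Posterior: Gamma(1+8, 3.0+23.5) = Gamma(9, 26.5) (shape, rate).
Equal-tailed 80% interval: Gamma(9, 26.5) quantiles at 0.1 and 0.9.
Posterior mean ≈ 0.340, SD ≈ 0.113; a Normal approximation gives roughly [0.195, 0.485].
Exact: lower = 0.205; upper = 0.490.

[0.205, 0.490]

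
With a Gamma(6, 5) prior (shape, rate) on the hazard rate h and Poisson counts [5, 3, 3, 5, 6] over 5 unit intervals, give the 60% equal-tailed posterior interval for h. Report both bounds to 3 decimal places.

[2.348, 3.233]

Posterior: Gamma(6+22, 5+5) = Gamma(28, 10) (shape, rate).
Equal-tailed 60% interval: Gamma(28, 10) quantiles at 0.2 and 0.8.
Posterior mean ≈ 2.800, SD ≈ 0.529; a Normal approximation gives roughly [2.355, 3.245].
Exact: lower = 2.348; upper = 3.233.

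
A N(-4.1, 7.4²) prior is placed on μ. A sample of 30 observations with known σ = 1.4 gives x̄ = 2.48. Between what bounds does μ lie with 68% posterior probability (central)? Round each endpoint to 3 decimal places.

[2.218, 2.726]

Posterior precision = 1/7.4² + 30/1.4² = 0.0183 + 15.3061 = 15.3244, so posterior SD = 0.2555.
Posterior mean = (-4.1/7.4² + 30·2.48/1.4²) / 15.3244 = 2.4722.
Interval: 2.4722 ± 0.994 × 0.2555 → [2.218, 2.726].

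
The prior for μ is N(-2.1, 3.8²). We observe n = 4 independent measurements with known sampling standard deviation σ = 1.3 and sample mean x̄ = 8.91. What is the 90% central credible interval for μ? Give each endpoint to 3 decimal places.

[7.543, 9.651]

Posterior precision = 1/3.8² + 4/1.3² = 0.0693 + 2.3669 = 2.4361, so posterior SD = 0.6407.
Posterior mean = (-2.1/3.8² + 4·8.91/1.3²) / 2.4361 = 8.5970.
Interval: 8.5970 ± 1.645 × 0.6407 → [7.543, 9.651].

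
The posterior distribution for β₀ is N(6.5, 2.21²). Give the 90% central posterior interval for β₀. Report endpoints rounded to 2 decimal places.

The posterior is symmetric, so the 90% equal-tailed interval is β₀ = 6.5 ± z·2.21 with z = 1.645.
Half-width: 1.645 × 2.21 = 3.64.
6.5 − 3.64 = 2.86; 6.5 + 3.64 = 10.14.

[2.86, 10.14]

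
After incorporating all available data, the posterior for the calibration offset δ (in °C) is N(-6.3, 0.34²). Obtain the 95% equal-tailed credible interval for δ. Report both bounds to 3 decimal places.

[-6.966, -5.634]

The posterior is symmetric, so the 95% equal-tailed interval is δ = -6.3 ± z·0.34 with z = 1.960.
Half-width: 1.960 × 0.34 = 0.666.
-6.3 − 0.666 = -6.966; -6.3 + 0.666 = -5.634.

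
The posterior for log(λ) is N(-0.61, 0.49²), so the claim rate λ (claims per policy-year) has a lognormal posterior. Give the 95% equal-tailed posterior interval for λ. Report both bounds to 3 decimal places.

On the log scale the 95% interval is -0.61 ± 1.960 × 0.49 = [-1.5704, 0.3504].
Exponentiate: [e^-1.5704, e^0.3504] = [0.208, 1.420].

[0.208, 1.420]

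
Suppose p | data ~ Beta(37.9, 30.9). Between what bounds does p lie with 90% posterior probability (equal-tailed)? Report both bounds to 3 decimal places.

Posterior: Beta(37.9, 30.9).
Equal-tailed 90% interval: the 0.05 and 0.95 quantiles of Beta(37.9, 30.9).
Posterior mean ≈ 0.551, SD ≈ 0.060; a Normal approximation gives roughly [0.453, 0.649].
Exact: F⁻¹(0.05) = 0.452; F⁻¹(0.95) = 0.648.

[0.452, 0.648]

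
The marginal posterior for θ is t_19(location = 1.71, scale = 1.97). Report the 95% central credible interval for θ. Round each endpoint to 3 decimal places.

[-2.413, 5.833]

The t_19 distribution is symmetric; the 95% interval is 1.71 ± t·1.97 with t_{0.975,19} = 2.093.
Half-width: 2.093 × 1.97 = 4.123.
1.71 − 4.123 = -2.413; 1.71 + 4.123 = 5.833.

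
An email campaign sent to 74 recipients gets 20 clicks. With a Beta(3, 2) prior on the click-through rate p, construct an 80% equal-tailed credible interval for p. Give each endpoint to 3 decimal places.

[0.227, 0.358]

Posterior: Beta(3+20, 2+54) = Beta(23, 56).
Equal-tailed 80% interval: the 0.1 and 0.9 quantiles of Beta(23, 56).
Posterior mean ≈ 0.291, SD ≈ 0.051; a Normal approximation gives roughly [0.226, 0.356].
Exact: F⁻¹(0.1) = 0.227; F⁻¹(0.9) = 0.358.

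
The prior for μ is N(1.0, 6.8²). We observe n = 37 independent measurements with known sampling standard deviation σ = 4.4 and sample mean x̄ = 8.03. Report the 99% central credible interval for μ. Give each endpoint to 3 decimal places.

Posterior precision = 1/6.8² + 37/4.4² = 0.0216 + 1.9112 = 1.9328, so posterior SD = 0.7193.
Posterior mean = (1.0/6.8² + 37·8.03/4.4²) / 1.9328 = 7.9513.
Interval: 7.9513 ± 2.576 × 0.7193 → [6.099, 9.804].

[6.099, 9.804]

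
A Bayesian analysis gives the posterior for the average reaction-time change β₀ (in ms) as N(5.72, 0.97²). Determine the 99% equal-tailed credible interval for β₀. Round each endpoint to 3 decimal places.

The posterior is symmetric, so the 99% equal-tailed interval is β₀ = 5.72 ± z·0.97 with z = 2.576.
Half-width: 2.576 × 0.97 = 2.499.
5.72 − 2.499 = 3.221; 5.72 + 2.499 = 8.219.

[3.221, 8.219]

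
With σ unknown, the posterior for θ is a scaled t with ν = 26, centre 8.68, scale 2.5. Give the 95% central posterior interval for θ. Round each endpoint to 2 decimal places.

The t_26 distribution is symmetric; the 95% interval is 8.68 ± t·2.5 with t_{0.975,26} = 2.056.
Half-width: 2.056 × 2.5 = 5.14.
8.68 − 5.14 = 3.54; 8.68 + 5.14 = 13.82.

[3.54, 13.82]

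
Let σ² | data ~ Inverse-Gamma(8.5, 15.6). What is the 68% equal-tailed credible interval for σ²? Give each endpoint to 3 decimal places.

Inverse-Gamma(8.5, 15.6) quantiles: F⁻¹(0.16) and F⁻¹(0.84).
Equivalently, 1/σ² ~ Gamma(8.5, rate = 15.6); invert its 0.84 and 0.16 quantiles.
Posterior mean ≈ 2.080, SD ≈ 0.816; a Normal approximation gives roughly [1.269, 2.891].
Exact: lower = 1.376; upper = 2.759.

[1.376, 2.759]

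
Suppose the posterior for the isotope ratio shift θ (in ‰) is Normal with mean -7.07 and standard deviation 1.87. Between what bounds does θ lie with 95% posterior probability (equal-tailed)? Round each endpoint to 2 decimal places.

[-10.74, -3.40]

The posterior is symmetric, so the 95% equal-tailed interval is θ = -7.07 ± z·1.87 with z = 1.960.
Half-width: 1.960 × 1.87 = 3.67.
-7.07 − 3.67 = -10.74; -7.07 + 3.67 = -3.40.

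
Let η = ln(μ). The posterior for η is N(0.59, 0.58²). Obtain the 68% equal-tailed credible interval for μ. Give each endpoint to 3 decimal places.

[1.013, 3.212]

On the log scale the 68% interval is 0.59 ± 0.994 × 0.58 = [0.0132, 1.1668].
Exponentiate: [e^0.0132, e^1.1668] = [1.013, 3.212].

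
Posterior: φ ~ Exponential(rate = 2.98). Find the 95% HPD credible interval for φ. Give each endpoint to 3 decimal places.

[0.000, 1.005]

The exponential density is strictly decreasing on [0, ∞), so the HPD interval is anchored at 0: [0, q] with P(φ ≤ q) = 0.95.
q = −ln(1 − 0.95) / 2.98 = 2.9957 / 2.98 = 1.005.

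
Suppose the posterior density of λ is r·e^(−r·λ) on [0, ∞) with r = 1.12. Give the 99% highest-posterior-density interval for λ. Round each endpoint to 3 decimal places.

[0.000, 4.112]

The exponential density is strictly decreasing on [0, ∞), so the HPD interval is anchored at 0: [0, q] with P(λ ≤ q) = 0.99.
q = −ln(1 − 0.99) / 1.12 = 4.6052 / 1.12 = 4.112.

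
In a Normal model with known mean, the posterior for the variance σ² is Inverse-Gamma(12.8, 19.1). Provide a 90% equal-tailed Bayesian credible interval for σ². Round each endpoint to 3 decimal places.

[0.995, 2.535]

Inverse-Gamma(12.8, 19.1) quantiles: F⁻¹(0.05) and F⁻¹(0.95).
Equivalently, 1/σ² ~ Gamma(12.8, rate = 19.1); invert its 0.95 and 0.05 quantiles.
Posterior mean ≈ 1.619, SD ≈ 0.493; a Normal approximation gives roughly [0.808, 2.429].
Exact: lower = 0.995; upper = 2.535.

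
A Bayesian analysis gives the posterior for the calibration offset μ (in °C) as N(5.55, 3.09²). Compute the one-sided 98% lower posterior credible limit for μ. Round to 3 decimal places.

Need L with P(μ ≥ L) = 0.98: L = 5.55 − z_{0.02}·3.09.
z = 2.054; L = 5.55 − 2.054 × 3.09 = -0.796.

-0.796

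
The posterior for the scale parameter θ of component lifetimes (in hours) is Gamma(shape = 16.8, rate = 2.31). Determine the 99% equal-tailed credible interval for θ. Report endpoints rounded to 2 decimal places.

[3.51, 12.65]

Posterior: Gamma(shape 16.8, rate 2.31).
Equal-tailed 99% interval: Gamma(16.8, 2.31) quantiles at 0.005 and 0.995.
Posterior mean ≈ 7.27, SD ≈ 1.77; a Normal approximation gives roughly [2.70, 11.84].
Exact: lower = 3.51; upper = 12.65.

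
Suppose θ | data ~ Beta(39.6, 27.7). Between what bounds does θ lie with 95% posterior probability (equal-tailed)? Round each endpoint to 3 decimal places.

Posterior: Beta(39.6, 27.7).
Equal-tailed 95% interval: the 0.025 and 0.975 quantiles of Beta(39.6, 27.7).
Posterior mean ≈ 0.588, SD ≈ 0.060; a Normal approximation gives roughly [0.472, 0.705].
Exact: F⁻¹(0.025) = 0.470; F⁻¹(0.975) = 0.702.

[0.470, 0.702]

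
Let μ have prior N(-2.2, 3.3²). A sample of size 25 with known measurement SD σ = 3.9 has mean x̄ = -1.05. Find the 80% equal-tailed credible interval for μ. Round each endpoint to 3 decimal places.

[-2.084, -0.138]

Posterior precision = 1/3.3² + 25/3.9² = 0.0918 + 1.6437 = 1.7355, so posterior SD = 0.7591.
Posterior mean = (-2.2/3.3² + 25·-1.05/3.9²) / 1.7355 = -1.1108.
Interval: -1.1108 ± 1.282 × 0.7591 → [-2.084, -0.138].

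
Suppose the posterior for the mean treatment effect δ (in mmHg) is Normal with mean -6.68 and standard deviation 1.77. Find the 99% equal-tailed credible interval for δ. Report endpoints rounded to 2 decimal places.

The posterior is symmetric, so the 99% equal-tailed interval is δ = -6.68 ± z·1.77 with z = 2.576.
Half-width: 2.576 × 1.77 = 4.56.
-6.68 − 4.56 = -11.24; -6.68 + 4.56 = -2.12.

[-11.24, -2.12]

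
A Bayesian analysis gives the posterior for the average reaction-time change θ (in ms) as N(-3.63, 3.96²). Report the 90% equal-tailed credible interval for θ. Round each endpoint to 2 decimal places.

[-10.14, 2.88]

The posterior is symmetric, so the 90% equal-tailed interval is θ = -3.63 ± z·3.96 with z = 1.645.
Half-width: 1.645 × 3.96 = 6.51.
-3.63 − 6.51 = -10.14; -3.63 + 6.51 = 2.88.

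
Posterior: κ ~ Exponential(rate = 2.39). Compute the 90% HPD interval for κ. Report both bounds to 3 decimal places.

The exponential density is strictly decreasing on [0, ∞), so the HPD interval is anchored at 0: [0, q] with P(κ ≤ q) = 0.90.
q = −ln(1 − 0.90) / 2.39 = 2.3026 / 2.39 = 0.963.

[0.000, 0.963]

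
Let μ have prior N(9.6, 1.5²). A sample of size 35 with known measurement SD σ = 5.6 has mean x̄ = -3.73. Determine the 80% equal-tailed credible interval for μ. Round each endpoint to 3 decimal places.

[-0.959, 1.092]

Posterior precision = 1/1.5² + 35/5.6² = 0.4444 + 1.1161 = 1.5605, so posterior SD = 0.8005.
Posterior mean = (9.6/1.5² + 35·-3.73/5.6²) / 1.5605 = 0.0665.
Interval: 0.0665 ± 1.282 × 0.8005 → [-0.959, 1.092].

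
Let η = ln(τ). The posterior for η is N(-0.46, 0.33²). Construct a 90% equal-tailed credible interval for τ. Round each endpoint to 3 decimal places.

[0.367, 1.086]

On the log scale the 90% interval is -0.46 ± 1.645 × 0.33 = [-1.0028, 0.0828].
Exponentiate: [e^-1.0028, e^0.0828] = [0.367, 1.086].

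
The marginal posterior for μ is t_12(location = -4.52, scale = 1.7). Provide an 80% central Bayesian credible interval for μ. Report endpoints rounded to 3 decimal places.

The t_12 distribution is symmetric; the 80% interval is -4.52 ± t·1.7 with t_{0.9,12} = 1.356.
Half-width: 1.356 × 1.7 = 2.306.
-4.52 − 2.306 = -6.826; -4.52 + 2.306 = -2.214.

[-6.826, -2.214]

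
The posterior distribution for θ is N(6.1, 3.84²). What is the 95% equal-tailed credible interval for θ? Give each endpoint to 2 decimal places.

[-1.43, 13.63]

The posterior is symmetric, so the 95% equal-tailed interval is θ = 6.1 ± z·3.84 with z = 1.960.
Half-width: 1.960 × 3.84 = 7.53.
6.1 − 7.53 = -1.43; 6.1 + 7.53 = 13.63.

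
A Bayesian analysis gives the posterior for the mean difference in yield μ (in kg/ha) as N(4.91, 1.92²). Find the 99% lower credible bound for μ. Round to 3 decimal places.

0.443

Need L with P(μ ≥ L) = 0.99: L = 4.91 − z_{0.01}·1.92.
z = 2.326; L = 4.91 − 2.326 × 1.92 = 0.443.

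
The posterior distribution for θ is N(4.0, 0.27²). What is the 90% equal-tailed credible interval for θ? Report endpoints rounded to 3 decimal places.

[3.556, 4.444]

The posterior is symmetric, so the 90% equal-tailed interval is θ = 4.0 ± z·0.27 with z = 1.645.
Half-width: 1.645 × 0.27 = 0.444.
4.0 − 0.444 = 3.556; 4.0 + 0.444 = 4.444.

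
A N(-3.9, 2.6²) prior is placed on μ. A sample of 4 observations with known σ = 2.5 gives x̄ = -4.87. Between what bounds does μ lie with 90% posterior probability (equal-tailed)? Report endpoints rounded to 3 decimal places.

Posterior precision = 1/2.6² + 4/2.5² = 0.1479 + 0.6400 = 0.7879, so posterior SD = 1.1266.
Posterior mean = (-3.9/2.6² + 4·-4.87/2.5²) / 0.7879 = -4.6879.
Interval: -4.6879 ± 1.645 × 1.1266 → [-6.541, -2.835].

[-6.541, -2.835]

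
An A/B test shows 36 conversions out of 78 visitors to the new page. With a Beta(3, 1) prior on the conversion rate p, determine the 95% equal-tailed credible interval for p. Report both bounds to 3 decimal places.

Posterior: Beta(3+36, 1+42) = Beta(39, 43).
Equal-tailed 95% interval: the 0.025 and 0.975 quantiles of Beta(39, 43).
Posterior mean ≈ 0.476, SD ≈ 0.055; a Normal approximation gives roughly [0.368, 0.583].
Exact: F⁻¹(0.025) = 0.369; F⁻¹(0.975) = 0.583.

[0.369, 0.583]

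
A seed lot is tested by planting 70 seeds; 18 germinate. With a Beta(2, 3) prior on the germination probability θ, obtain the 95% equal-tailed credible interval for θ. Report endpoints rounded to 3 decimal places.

[0.174, 0.372]

Posterior: Beta(2+18, 3+52) = Beta(20, 55).
Equal-tailed 95% interval: the 0.025 and 0.975 quantiles of Beta(20, 55).
Posterior mean ≈ 0.267, SD ≈ 0.051; a Normal approximation gives roughly [0.167, 0.366].
Exact: F⁻¹(0.025) = 0.174; F⁻¹(0.975) = 0.372.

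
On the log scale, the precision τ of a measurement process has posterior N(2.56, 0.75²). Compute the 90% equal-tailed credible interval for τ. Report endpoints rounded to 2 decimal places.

[3.77, 44.42]

On the log scale the 90% interval is 2.56 ± 1.645 × 0.75 = [1.3264, 3.7936].
Exponentiate: [e^1.3264, e^3.7936] = [3.77, 44.42].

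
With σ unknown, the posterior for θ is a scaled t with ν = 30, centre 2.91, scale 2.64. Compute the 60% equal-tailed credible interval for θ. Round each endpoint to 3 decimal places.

[0.656, 5.164]

The t_30 distribution is symmetric; the 60% interval is 2.91 ± t·2.64 with t_{0.8,30} = 0.854.
Half-width: 0.854 × 2.64 = 2.254.
2.91 − 2.254 = 0.656; 2.91 + 2.254 = 5.164.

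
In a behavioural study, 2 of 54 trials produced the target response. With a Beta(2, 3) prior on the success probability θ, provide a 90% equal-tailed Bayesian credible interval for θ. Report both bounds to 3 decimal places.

[0.024, 0.128]

Posterior: Beta(2+2, 3+52) = Beta(4, 55).
Equal-tailed 90% interval: the 0.05 and 0.95 quantiles of Beta(4, 55).
Posterior mean ≈ 0.068, SD ≈ 0.032; a Normal approximation gives roughly [0.014, 0.121].
Exact: F⁻¹(0.05) = 0.024; F⁻¹(0.95) = 0.128.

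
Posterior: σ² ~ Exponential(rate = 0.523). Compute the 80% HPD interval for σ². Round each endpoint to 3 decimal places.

The exponential density is strictly decreasing on [0, ∞), so the HPD interval is anchored at 0: [0, q] with P(σ² ≤ q) = 0.80.
q = −ln(1 − 0.80) / 0.523 = 1.6094 / 0.523 = 3.077.

[0.000, 3.077]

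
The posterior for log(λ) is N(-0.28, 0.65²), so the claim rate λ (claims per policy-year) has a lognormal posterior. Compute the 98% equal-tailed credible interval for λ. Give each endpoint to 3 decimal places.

[0.167, 3.429]

On the log scale the 98% interval is -0.28 ± 2.326 × 0.65 = [-1.7921, 1.2321].
Exponentiate: [e^-1.7921, e^1.2321] = [0.167, 3.429].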